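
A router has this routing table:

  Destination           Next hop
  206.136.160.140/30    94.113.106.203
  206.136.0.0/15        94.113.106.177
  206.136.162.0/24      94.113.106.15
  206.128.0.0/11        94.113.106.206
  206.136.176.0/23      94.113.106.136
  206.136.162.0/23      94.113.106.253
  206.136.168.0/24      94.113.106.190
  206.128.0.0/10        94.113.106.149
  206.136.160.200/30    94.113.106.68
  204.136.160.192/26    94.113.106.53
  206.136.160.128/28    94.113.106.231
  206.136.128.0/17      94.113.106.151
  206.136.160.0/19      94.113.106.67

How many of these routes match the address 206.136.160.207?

5

Prefixes containing 206.136.160.207:
  206.128.0.0/10 (206.128.0.0 - 206.191.255.255)
  206.128.0.0/11 (206.128.0.0 - 206.159.255.255)
  206.136.0.0/15 (206.136.0.0 - 206.137.255.255)
  206.136.128.0/17 (206.136.128.0 - 206.136.255.255)
  206.136.160.0/19 (206.136.160.0 - 206.136.191.255)
Total matching entries: 5.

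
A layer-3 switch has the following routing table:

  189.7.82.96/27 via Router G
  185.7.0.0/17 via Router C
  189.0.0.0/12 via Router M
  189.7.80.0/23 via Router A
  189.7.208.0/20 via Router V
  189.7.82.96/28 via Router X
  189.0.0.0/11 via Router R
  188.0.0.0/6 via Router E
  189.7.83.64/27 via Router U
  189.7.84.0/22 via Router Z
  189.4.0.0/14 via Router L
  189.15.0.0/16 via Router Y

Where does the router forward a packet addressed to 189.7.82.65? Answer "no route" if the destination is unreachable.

Router L

Routes whose prefix contains 189.7.82.65:
  188.0.0.0/6 (188.0.0.0 - 191.255.255.255) -> Router E
  189.0.0.0/11 (189.0.0.0 - 189.31.255.255) -> Router R
  189.0.0.0/12 (189.0.0.0 - 189.15.255.255) -> Router M
  189.4.0.0/14 (189.4.0.0 - 189.7.255.255) -> Router L
More-specific entries that do NOT match:
  189.7.82.96/28 (189.7.82.96 - 189.7.82.111) does not contain 189.7.82.65
  189.7.82.96/27 (189.7.82.96 - 189.7.82.127) does not contain 189.7.82.65
  189.7.83.64/27 (189.7.83.64 - 189.7.83.95) does not contain 189.7.82.65
  189.7.80.0/23 (189.7.80.0 - 189.7.81.255) does not contain 189.7.82.65
  189.7.84.0/22 (189.7.84.0 - 189.7.87.255) does not contain 189.7.82.65
  189.7.208.0/20 (189.7.208.0 - 189.7.223.255) does not contain 189.7.82.65
  185.7.0.0/17 (185.7.0.0 - 185.7.127.255) does not contain 189.7.82.65
  189.15.0.0/16 (189.15.0.0 - 189.15.255.255) does not contain 189.7.82.65
Longest matching prefix is /14 -> next hop Router L.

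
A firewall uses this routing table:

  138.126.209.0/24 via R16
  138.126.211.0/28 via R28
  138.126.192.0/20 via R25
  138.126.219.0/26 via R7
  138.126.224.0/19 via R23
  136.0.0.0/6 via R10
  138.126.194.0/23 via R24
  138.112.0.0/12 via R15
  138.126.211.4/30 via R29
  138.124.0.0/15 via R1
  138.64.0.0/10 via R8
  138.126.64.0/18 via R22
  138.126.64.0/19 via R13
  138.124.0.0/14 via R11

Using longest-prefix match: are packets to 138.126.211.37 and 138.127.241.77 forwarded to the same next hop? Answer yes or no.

yes

138.126.211.37: longest match 138.124.0.0/14 -> R11
138.127.241.77: longest match 138.124.0.0/14 -> R11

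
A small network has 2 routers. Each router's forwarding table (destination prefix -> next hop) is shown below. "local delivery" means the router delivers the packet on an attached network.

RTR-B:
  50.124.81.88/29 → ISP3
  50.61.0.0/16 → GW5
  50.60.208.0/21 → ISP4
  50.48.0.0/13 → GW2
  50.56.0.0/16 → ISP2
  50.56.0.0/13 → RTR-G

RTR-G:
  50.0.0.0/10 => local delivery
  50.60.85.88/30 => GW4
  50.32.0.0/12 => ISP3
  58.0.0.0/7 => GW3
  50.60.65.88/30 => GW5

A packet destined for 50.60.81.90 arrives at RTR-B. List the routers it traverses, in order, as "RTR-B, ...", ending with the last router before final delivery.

At RTR-B: longest match for 50.60.81.90 is 50.56.0.0/13 -> RTR-G
At RTR-G: longest match for 50.60.81.90 is 50.0.0.0/10 -> local delivery

RTR-B, RTR-G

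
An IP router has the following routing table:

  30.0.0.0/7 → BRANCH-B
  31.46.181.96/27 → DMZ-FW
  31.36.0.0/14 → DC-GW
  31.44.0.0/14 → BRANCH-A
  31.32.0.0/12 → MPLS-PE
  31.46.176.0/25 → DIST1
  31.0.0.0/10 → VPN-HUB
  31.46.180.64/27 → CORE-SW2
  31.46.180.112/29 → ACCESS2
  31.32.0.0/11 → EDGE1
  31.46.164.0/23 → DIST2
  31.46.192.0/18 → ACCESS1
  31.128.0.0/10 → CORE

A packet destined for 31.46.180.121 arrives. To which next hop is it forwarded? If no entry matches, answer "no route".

Routes whose prefix contains 31.46.180.121:
  30.0.0.0/7 (30.0.0.0 - 31.255.255.255) -> BRANCH-B
  31.0.0.0/10 (31.0.0.0 - 31.63.255.255) -> VPN-HUB
  31.32.0.0/11 (31.32.0.0 - 31.63.255.255) -> EDGE1
  31.32.0.0/12 (31.32.0.0 - 31.47.255.255) -> MPLS-PE
  31.44.0.0/14 (31.44.0.0 - 31.47.255.255) -> BRANCH-A
More-specific entries that do NOT match:
  31.46.180.112/29 (31.46.180.112 - 31.46.180.119) does not contain 31.46.180.121
  31.46.181.96/27 (31.46.181.96 - 31.46.181.127) does not contain 31.46.180.121
  31.46.180.64/27 (31.46.180.64 - 31.46.180.95) does not contain 31.46.180.121
  31.46.176.0/25 (31.46.176.0 - 31.46.176.127) does not contain 31.46.180.121
  31.46.164.0/23 (31.46.164.0 - 31.46.165.255) does not contain 31.46.180.121
  31.46.192.0/18 (31.46.192.0 - 31.46.255.255) does not contain 31.46.180.121
Longest matching prefix is /14 -> next hop BRANCH-A.

BRANCH-A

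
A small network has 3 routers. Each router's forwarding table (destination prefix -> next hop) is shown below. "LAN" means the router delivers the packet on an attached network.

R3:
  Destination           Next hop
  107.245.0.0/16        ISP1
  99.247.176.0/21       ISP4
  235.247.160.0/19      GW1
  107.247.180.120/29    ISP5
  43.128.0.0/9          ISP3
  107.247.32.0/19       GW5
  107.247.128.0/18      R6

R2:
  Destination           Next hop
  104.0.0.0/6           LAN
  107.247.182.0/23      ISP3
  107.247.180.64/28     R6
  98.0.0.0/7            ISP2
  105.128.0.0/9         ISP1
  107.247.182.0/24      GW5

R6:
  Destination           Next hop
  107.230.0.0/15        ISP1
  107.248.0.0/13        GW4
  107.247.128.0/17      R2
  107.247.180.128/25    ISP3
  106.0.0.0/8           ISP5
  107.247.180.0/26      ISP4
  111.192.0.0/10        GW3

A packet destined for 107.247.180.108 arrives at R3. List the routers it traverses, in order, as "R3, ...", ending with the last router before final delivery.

R3, R6, R2

At R3: longest match for 107.247.180.108 is 107.247.128.0/18 -> R6
At R6: longest match for 107.247.180.108 is 107.247.128.0/17 -> R2
At R2: longest match for 107.247.180.108 is 104.0.0.0/6 -> LAN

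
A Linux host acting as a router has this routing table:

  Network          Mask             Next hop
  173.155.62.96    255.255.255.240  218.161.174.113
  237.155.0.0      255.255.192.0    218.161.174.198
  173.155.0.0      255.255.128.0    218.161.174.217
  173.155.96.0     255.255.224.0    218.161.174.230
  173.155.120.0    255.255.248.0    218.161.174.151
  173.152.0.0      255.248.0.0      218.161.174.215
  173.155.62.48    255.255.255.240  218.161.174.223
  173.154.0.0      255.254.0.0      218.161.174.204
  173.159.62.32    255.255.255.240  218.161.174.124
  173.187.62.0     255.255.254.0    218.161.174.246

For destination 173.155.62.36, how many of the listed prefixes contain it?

3

Prefixes containing 173.155.62.36:
  173.152.0.0/13 (173.152.0.0 - 173.159.255.255)
  173.154.0.0/15 (173.154.0.0 - 173.155.255.255)
  173.155.0.0/17 (173.155.0.0 - 173.155.127.255)
Total matching entries: 3.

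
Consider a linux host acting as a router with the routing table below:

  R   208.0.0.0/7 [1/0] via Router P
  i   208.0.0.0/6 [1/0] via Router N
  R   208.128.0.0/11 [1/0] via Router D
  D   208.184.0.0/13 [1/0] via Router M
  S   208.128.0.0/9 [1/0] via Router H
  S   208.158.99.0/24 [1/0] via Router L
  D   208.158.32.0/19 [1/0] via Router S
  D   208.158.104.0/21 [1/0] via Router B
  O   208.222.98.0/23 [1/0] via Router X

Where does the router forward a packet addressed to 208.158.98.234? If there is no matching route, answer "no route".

Routes whose prefix contains 208.158.98.234:
  208.0.0.0/6 (208.0.0.0 - 211.255.255.255) -> Router N
  208.0.0.0/7 (208.0.0.0 - 209.255.255.255) -> Router P
  208.128.0.0/9 (208.128.0.0 - 208.255.255.255) -> Router H
  208.128.0.0/11 (208.128.0.0 - 208.159.255.255) -> Router D
More-specific entries that do NOT match:
  208.158.99.0/24 (208.158.99.0 - 208.158.99.255) does not contain 208.158.98.234
  208.222.98.0/23 (208.222.98.0 - 208.222.99.255) does not contain 208.158.98.234
  208.158.104.0/21 (208.158.104.0 - 208.158.111.255) does not contain 208.158.98.234
  208.158.32.0/19 (208.158.32.0 - 208.158.63.255) does not contain 208.158.98.234
  208.184.0.0/13 (208.184.0.0 - 208.191.255.255) does not contain 208.158.98.234
Longest matching prefix is /11 -> next hop Router D.

Router D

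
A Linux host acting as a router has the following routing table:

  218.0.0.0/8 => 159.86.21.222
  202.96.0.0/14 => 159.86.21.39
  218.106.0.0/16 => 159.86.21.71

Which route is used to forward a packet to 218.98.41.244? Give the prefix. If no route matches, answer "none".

Entries matching 218.98.41.244:
  218.0.0.0/8 (218.0.0.0 - 218.255.255.255)
Most specific is 218.0.0.0/8.

218.0.0.0/8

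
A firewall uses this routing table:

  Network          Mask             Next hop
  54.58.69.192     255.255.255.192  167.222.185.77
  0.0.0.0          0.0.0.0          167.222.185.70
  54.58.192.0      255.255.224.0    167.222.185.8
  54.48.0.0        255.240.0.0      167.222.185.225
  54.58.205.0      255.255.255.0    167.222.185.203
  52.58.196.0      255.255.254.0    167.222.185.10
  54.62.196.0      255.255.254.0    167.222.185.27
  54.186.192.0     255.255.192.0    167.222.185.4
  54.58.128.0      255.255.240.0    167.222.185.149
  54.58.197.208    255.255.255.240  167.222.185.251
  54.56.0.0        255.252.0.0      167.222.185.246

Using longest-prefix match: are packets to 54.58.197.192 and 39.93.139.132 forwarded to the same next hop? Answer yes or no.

no

54.58.197.192: longest match 54.58.192.0/19 -> 167.222.185.8
39.93.139.132: longest match 0.0.0.0/0 -> 167.222.185.70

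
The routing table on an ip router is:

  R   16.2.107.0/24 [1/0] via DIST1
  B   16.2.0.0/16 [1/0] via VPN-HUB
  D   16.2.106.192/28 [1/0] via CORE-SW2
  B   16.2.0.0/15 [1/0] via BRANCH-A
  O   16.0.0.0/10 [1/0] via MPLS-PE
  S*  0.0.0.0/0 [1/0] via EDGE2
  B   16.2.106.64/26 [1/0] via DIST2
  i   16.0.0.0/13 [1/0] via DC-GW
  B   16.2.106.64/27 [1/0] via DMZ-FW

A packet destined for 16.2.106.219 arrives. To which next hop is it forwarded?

Routes whose prefix contains 16.2.106.219:
  0.0.0.0/0 (default, matches everything) -> EDGE2
  16.0.0.0/10 (16.0.0.0 - 16.63.255.255) -> MPLS-PE
  16.0.0.0/13 (16.0.0.0 - 16.7.255.255) -> DC-GW
  16.2.0.0/15 (16.2.0.0 - 16.3.255.255) -> BRANCH-A
  16.2.0.0/16 (16.2.0.0 - 16.2.255.255) -> VPN-HUB
More-specific entries that do NOT match:
  16.2.106.192/28 (16.2.106.192 - 16.2.106.207) does not contain 16.2.106.219
  16.2.106.64/27 (16.2.106.64 - 16.2.106.95) does not contain 16.2.106.219
  16.2.106.64/26 (16.2.106.64 - 16.2.106.127) does not contain 16.2.106.219
  16.2.107.0/24 (16.2.107.0 - 16.2.107.255) does not contain 16.2.106.219
Longest matching prefix is /16 -> next hop VPN-HUB.

VPN-HUB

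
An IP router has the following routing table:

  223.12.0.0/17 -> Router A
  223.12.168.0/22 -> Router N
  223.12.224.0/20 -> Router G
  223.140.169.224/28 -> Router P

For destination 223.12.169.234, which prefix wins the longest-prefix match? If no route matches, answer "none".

223.12.168.0/22

Entries matching 223.12.169.234:
  223.12.168.0/22 (223.12.168.0 - 223.12.171.255)
Most specific is 223.12.168.0/22.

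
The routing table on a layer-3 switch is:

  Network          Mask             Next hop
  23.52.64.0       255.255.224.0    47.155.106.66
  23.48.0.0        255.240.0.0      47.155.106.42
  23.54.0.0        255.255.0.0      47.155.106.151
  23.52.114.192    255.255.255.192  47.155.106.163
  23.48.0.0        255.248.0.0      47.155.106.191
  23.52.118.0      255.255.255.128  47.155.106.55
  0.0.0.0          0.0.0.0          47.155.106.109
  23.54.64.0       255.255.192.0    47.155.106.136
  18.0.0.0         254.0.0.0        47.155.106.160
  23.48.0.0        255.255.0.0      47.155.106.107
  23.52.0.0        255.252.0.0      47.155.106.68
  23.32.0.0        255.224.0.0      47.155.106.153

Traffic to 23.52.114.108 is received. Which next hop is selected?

Routes whose prefix contains 23.52.114.108:
  0.0.0.0/0 (default, matches everything) -> 47.155.106.109
  23.32.0.0/11 (23.32.0.0 - 23.63.255.255) -> 47.155.106.153
  23.48.0.0/12 (23.48.0.0 - 23.63.255.255) -> 47.155.106.42
  23.48.0.0/13 (23.48.0.0 - 23.55.255.255) -> 47.155.106.191
  23.52.0.0/14 (23.52.0.0 - 23.55.255.255) -> 47.155.106.68
More-specific entries that do NOT match:
  23.52.114.192/26 (23.52.114.192 - 23.52.114.255) does not contain 23.52.114.108
  23.52.118.0/25 (23.52.118.0 - 23.52.118.127) does not contain 23.52.114.108
  23.52.64.0/19 (23.52.64.0 - 23.52.95.255) does not contain 23.52.114.108
  23.54.64.0/18 (23.54.64.0 - 23.54.127.255) does not contain 23.52.114.108
  23.54.0.0/16 (23.54.0.0 - 23.54.255.255) does not contain 23.52.114.108
  23.48.0.0/16 (23.48.0.0 - 23.48.255.255) does not contain 23.52.114.108
Longest matching prefix is /14 -> next hop 47.155.106.68.

47.155.106.68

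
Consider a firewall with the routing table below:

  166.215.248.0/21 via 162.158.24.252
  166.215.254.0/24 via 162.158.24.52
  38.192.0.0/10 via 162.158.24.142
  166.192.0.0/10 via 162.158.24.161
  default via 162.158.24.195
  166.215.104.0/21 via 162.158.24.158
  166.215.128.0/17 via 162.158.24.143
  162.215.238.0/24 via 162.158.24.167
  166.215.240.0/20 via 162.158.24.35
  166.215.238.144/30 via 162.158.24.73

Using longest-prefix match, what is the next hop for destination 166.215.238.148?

Routes whose prefix contains 166.215.238.148:
  0.0.0.0/0 (default, matches everything) -> 162.158.24.195
  166.192.0.0/10 (166.192.0.0 - 166.255.255.255) -> 162.158.24.161
  166.215.128.0/17 (166.215.128.0 - 166.215.255.255) -> 162.158.24.143
More-specific entries that do NOT match:
  166.215.238.144/30 (166.215.238.144 - 166.215.238.147) does not contain 166.215.238.148
  166.215.254.0/24 (166.215.254.0 - 166.215.254.255) does not contain 166.215.238.148
  162.215.238.0/24 (162.215.238.0 - 162.215.238.255) does not contain 166.215.238.148
  166.215.248.0/21 (166.215.248.0 - 166.215.255.255) does not contain 166.215.238.148
  166.215.104.0/21 (166.215.104.0 - 166.215.111.255) does not contain 166.215.238.148
  166.215.240.0/20 (166.215.240.0 - 166.215.255.255) does not contain 166.215.238.148
Longest matching prefix is /17 -> next hop 162.158.24.143.

162.158.24.143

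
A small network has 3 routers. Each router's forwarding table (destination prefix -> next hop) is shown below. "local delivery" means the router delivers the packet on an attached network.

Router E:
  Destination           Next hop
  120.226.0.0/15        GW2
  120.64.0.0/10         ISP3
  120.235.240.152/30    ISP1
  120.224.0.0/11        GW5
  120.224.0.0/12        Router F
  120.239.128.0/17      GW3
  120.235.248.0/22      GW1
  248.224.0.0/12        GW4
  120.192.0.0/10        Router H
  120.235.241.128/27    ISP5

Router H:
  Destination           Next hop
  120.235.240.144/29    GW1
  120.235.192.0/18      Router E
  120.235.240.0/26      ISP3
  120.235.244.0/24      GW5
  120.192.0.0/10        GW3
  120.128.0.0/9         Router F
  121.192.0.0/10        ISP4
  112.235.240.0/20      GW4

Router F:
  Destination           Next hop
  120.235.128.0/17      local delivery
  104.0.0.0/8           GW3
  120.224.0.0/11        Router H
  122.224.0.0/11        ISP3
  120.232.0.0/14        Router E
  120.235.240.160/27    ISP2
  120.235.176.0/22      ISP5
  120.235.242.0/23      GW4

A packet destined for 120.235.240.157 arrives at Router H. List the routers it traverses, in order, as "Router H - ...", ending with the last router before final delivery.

Router H - Router E - Router F

At Router H: longest match for 120.235.240.157 is 120.235.192.0/18 -> Router E
At Router E: longest match for 120.235.240.157 is 120.224.0.0/12 -> Router F
At Router F: longest match for 120.235.240.157 is 120.235.128.0/17 -> local delivery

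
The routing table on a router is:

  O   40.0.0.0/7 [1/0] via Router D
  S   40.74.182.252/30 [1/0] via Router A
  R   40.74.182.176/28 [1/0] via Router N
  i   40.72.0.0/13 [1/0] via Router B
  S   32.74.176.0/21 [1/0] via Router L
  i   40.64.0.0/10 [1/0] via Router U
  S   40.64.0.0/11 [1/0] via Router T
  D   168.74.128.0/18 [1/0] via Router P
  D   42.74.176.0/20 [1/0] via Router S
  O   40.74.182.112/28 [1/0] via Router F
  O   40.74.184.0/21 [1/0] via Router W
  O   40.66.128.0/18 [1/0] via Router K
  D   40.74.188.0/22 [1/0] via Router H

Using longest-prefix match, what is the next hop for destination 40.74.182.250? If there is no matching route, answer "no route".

Router B

Routes whose prefix contains 40.74.182.250:
  40.0.0.0/7 (40.0.0.0 - 41.255.255.255) -> Router D
  40.64.0.0/10 (40.64.0.0 - 40.127.255.255) -> Router U
  40.64.0.0/11 (40.64.0.0 - 40.95.255.255) -> Router T
  40.72.0.0/13 (40.72.0.0 - 40.79.255.255) -> Router B
More-specific entries that do NOT match:
  40.74.182.252/30 (40.74.182.252 - 40.74.182.255) does not contain 40.74.182.250
  40.74.182.176/28 (40.74.182.176 - 40.74.182.191) does not contain 40.74.182.250
  40.74.182.112/28 (40.74.182.112 - 40.74.182.127) does not contain 40.74.182.250
  40.74.188.0/22 (40.74.188.0 - 40.74.191.255) does not contain 40.74.182.250
  32.74.176.0/21 (32.74.176.0 - 32.74.183.255) does not contain 40.74.182.250
  40.74.184.0/21 (40.74.184.0 - 40.74.191.255) does not contain 40.74.182.250
  42.74.176.0/20 (42.74.176.0 - 42.74.191.255) does not contain 40.74.182.250
  168.74.128.0/18 (168.74.128.0 - 168.74.191.255) does not contain 40.74.182.250
  40.66.128.0/18 (40.66.128.0 - 40.66.191.255) does not contain 40.74.182.250
Longest matching prefix is /13 -> next hop Router B.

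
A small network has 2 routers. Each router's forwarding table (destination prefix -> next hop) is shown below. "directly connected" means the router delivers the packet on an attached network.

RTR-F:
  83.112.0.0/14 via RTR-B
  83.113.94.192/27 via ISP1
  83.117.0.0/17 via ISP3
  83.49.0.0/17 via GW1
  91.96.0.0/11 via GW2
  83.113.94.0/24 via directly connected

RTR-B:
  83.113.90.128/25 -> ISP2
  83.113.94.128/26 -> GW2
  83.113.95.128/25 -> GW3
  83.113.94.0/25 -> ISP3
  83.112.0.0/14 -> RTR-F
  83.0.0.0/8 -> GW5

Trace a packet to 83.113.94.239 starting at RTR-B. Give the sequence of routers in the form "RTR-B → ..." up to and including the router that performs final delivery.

At RTR-B: longest match for 83.113.94.239 is 83.112.0.0/14 -> RTR-F
At RTR-F: longest match for 83.113.94.239 is 83.113.94.0/24 -> directly connected

RTR-B → RTR-F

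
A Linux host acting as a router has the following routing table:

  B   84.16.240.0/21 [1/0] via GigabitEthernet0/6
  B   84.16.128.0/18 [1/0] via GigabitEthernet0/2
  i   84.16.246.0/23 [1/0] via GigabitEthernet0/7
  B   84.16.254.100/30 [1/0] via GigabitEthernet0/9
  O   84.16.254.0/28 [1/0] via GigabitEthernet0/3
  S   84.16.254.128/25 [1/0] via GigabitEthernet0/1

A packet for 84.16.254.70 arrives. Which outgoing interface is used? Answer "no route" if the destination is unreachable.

No entry's prefix contains 84.16.254.70; there is no default route.

no route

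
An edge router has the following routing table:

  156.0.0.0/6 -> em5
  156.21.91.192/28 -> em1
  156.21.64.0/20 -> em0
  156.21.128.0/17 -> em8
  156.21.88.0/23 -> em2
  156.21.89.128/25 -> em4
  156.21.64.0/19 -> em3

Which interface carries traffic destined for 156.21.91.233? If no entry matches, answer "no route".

Routes whose prefix contains 156.21.91.233:
  156.0.0.0/6 (156.0.0.0 - 159.255.255.255) -> em5
  156.21.64.0/19 (156.21.64.0 - 156.21.95.255) -> em3
More-specific entries that do NOT match:
  156.21.91.192/28 (156.21.91.192 - 156.21.91.207) does not contain 156.21.91.233
  156.21.89.128/25 (156.21.89.128 - 156.21.89.255) does not contain 156.21.91.233
  156.21.88.0/23 (156.21.88.0 - 156.21.89.255) does not contain 156.21.91.233
  156.21.64.0/20 (156.21.64.0 - 156.21.79.255) does not contain 156.21.91.233
Longest matching prefix is /19 -> interface em3.

em3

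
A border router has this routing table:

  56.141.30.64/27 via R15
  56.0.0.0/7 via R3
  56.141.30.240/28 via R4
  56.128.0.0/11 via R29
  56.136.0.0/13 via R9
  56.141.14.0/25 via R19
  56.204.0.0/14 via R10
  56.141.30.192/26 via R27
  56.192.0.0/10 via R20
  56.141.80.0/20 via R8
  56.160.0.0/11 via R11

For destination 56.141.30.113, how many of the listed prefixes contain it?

Prefixes containing 56.141.30.113:
  56.0.0.0/7 (56.0.0.0 - 57.255.255.255)
  56.128.0.0/11 (56.128.0.0 - 56.159.255.255)
  56.136.0.0/13 (56.136.0.0 - 56.143.255.255)
Total matching entries: 3.

3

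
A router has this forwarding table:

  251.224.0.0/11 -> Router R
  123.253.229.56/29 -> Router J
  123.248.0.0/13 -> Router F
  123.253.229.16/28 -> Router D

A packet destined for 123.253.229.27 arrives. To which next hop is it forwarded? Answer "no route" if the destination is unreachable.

Router D

Routes whose prefix contains 123.253.229.27:
  123.248.0.0/13 (123.248.0.0 - 123.255.255.255) -> Router F
  123.253.229.16/28 (123.253.229.16 - 123.253.229.31) -> Router D
More-specific entries that do NOT match:
  123.253.229.56/29 (123.253.229.56 - 123.253.229.63) does not contain 123.253.229.27
Longest matching prefix is /28 -> next hop Router D.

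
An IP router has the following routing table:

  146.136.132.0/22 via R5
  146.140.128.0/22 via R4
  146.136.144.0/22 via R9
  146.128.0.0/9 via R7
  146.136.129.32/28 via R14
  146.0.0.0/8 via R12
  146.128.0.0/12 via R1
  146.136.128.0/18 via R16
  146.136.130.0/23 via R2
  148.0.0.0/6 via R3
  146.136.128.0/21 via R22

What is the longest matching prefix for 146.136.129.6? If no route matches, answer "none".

146.136.128.0/21

Entries matching 146.136.129.6:
  146.0.0.0/8 (146.0.0.0 - 146.255.255.255)
  146.128.0.0/9 (146.128.0.0 - 146.255.255.255)
  146.128.0.0/12 (146.128.0.0 - 146.143.255.255)
  146.136.128.0/18 (146.136.128.0 - 146.136.191.255)
  146.136.128.0/21 (146.136.128.0 - 146.136.135.255)
Most specific is 146.136.128.0/21.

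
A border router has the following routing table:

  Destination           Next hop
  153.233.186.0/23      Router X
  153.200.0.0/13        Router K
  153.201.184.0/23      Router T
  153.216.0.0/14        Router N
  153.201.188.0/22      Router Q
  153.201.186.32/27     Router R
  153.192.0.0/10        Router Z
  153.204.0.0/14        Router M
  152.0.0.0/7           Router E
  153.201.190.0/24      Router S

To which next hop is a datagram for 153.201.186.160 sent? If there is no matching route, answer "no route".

Routes whose prefix contains 153.201.186.160:
  152.0.0.0/7 (152.0.0.0 - 153.255.255.255) -> Router E
  153.192.0.0/10 (153.192.0.0 - 153.255.255.255) -> Router Z
  153.200.0.0/13 (153.200.0.0 - 153.207.255.255) -> Router K
More-specific entries that do NOT match:
  153.201.186.32/27 (153.201.186.32 - 153.201.186.63) does not contain 153.201.186.160
  153.201.190.0/24 (153.201.190.0 - 153.201.190.255) does not contain 153.201.186.160
  153.233.186.0/23 (153.233.186.0 - 153.233.187.255) does not contain 153.201.186.160
  153.201.184.0/23 (153.201.184.0 - 153.201.185.255) does not contain 153.201.186.160
  153.201.188.0/22 (153.201.188.0 - 153.201.191.255) does not contain 153.201.186.160
  153.216.0.0/14 (153.216.0.0 - 153.219.255.255) does not contain 153.201.186.160
  153.204.0.0/14 (153.204.0.0 - 153.207.255.255) does not contain 153.201.186.160
Longest matching prefix is /13 -> next hop Router K.

Router K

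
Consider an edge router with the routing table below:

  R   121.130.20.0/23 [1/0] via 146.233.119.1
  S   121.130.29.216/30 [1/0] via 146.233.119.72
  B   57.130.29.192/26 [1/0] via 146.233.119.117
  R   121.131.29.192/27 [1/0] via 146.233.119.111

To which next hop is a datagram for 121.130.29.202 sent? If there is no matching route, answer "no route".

No entry's prefix contains 121.130.29.202; there is no default route.

no route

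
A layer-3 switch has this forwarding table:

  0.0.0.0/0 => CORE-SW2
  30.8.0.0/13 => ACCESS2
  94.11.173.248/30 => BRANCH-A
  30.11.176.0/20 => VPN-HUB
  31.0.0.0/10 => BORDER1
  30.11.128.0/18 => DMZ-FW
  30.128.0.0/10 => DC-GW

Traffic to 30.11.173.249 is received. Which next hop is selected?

DMZ-FW

Routes whose prefix contains 30.11.173.249:
  0.0.0.0/0 (default, matches everything) -> CORE-SW2
  30.8.0.0/13 (30.8.0.0 - 30.15.255.255) -> ACCESS2
  30.11.128.0/18 (30.11.128.0 - 30.11.191.255) -> DMZ-FW
More-specific entries that do NOT match:
  94.11.173.248/30 (94.11.173.248 - 94.11.173.251) does not contain 30.11.173.249
  30.11.176.0/20 (30.11.176.0 - 30.11.191.255) does not contain 30.11.173.249
Longest matching prefix is /18 -> next hop DMZ-FW.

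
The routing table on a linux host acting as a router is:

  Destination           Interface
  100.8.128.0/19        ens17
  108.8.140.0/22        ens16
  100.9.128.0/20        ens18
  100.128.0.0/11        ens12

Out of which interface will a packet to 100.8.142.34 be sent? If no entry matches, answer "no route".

Routes whose prefix contains 100.8.142.34:
  100.8.128.0/19 (100.8.128.0 - 100.8.159.255) -> ens17
More-specific entries that do NOT match:
  108.8.140.0/22 (108.8.140.0 - 108.8.143.255) does not contain 100.8.142.34
  100.9.128.0/20 (100.9.128.0 - 100.9.143.255) does not contain 100.8.142.34
Longest matching prefix is /19 -> interface ens17.

ens17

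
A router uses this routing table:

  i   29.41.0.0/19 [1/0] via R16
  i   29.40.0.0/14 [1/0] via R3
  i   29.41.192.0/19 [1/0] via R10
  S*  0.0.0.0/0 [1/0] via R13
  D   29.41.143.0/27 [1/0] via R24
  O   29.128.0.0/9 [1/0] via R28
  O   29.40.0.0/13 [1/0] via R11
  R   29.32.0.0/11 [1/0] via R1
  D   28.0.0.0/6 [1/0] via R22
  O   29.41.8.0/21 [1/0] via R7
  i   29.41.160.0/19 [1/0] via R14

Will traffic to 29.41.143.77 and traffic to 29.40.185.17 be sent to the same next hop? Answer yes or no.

yes

29.41.143.77: longest match 29.40.0.0/14 -> R3
29.40.185.17: longest match 29.40.0.0/14 -> R3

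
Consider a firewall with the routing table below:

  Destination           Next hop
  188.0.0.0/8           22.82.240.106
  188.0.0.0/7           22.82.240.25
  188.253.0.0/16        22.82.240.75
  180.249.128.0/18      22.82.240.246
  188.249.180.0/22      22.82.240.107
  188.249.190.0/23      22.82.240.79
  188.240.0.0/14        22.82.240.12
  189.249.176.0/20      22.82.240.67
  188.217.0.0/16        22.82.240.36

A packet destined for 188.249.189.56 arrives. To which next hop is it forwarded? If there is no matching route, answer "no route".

22.82.240.106

Routes whose prefix contains 188.249.189.56:
  188.0.0.0/7 (188.0.0.0 - 189.255.255.255) -> 22.82.240.25
  188.0.0.0/8 (188.0.0.0 - 188.255.255.255) -> 22.82.240.106
More-specific entries that do NOT match:
  188.249.190.0/23 (188.249.190.0 - 188.249.191.255) does not contain 188.249.189.56
  188.249.180.0/22 (188.249.180.0 - 188.249.183.255) does not contain 188.249.189.56
  189.249.176.0/20 (189.249.176.0 - 189.249.191.255) does not contain 188.249.189.56
  180.249.128.0/18 (180.249.128.0 - 180.249.191.255) does not contain 188.249.189.56
  188.253.0.0/16 (188.253.0.0 - 188.253.255.255) does not contain 188.249.189.56
  188.217.0.0/16 (188.217.0.0 - 188.217.255.255) does not contain 188.249.189.56
  188.240.0.0/14 (188.240.0.0 - 188.243.255.255) does not contain 188.249.189.56
Longest matching prefix is /8 -> next hop 22.82.240.106.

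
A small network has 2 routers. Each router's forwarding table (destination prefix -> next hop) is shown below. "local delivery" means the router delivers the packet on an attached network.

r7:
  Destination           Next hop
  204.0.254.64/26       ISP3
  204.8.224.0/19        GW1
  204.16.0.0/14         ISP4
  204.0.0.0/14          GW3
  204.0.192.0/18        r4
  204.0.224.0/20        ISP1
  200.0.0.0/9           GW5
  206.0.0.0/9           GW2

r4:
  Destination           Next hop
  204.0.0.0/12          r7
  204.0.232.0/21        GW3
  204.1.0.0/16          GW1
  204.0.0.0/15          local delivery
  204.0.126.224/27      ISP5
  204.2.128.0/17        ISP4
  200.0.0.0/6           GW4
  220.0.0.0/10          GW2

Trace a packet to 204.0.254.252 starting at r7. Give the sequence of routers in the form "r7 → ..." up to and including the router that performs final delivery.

At r7: longest match for 204.0.254.252 is 204.0.192.0/18 -> r4
At r4: longest match for 204.0.254.252 is 204.0.0.0/15 -> local delivery

r7 → r4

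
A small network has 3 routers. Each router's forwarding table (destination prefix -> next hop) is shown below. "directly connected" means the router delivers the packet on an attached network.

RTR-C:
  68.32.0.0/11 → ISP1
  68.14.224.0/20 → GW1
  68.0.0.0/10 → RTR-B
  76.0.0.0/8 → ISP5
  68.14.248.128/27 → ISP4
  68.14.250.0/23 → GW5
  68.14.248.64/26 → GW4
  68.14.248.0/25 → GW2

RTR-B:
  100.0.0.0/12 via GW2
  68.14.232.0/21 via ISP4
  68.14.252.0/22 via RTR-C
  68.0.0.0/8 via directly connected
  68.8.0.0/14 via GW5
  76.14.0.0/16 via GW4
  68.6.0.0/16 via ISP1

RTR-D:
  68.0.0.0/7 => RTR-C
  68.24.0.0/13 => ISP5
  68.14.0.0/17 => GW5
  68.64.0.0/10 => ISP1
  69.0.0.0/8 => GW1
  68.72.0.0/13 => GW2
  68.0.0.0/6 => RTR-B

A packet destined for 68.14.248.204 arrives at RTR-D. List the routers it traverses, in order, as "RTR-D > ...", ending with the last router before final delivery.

RTR-D > RTR-C > RTR-B

At RTR-D: longest match for 68.14.248.204 is 68.0.0.0/7 -> RTR-C
At RTR-C: longest match for 68.14.248.204 is 68.0.0.0/10 -> RTR-B
At RTR-B: longest match for 68.14.248.204 is 68.0.0.0/8 -> directly connected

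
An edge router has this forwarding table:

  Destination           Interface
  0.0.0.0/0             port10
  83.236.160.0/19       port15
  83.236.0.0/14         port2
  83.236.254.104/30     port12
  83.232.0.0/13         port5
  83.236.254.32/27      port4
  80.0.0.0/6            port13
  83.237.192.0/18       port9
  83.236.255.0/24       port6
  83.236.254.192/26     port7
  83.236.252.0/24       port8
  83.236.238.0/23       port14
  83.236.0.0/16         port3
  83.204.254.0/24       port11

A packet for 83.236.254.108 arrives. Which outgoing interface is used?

port3

Routes whose prefix contains 83.236.254.108:
  0.0.0.0/0 (default, matches everything) -> port10
  80.0.0.0/6 (80.0.0.0 - 83.255.255.255) -> port13
  83.232.0.0/13 (83.232.0.0 - 83.239.255.255) -> port5
  83.236.0.0/14 (83.236.0.0 - 83.239.255.255) -> port2
  83.236.0.0/16 (83.236.0.0 - 83.236.255.255) -> port3
More-specific entries that do NOT match:
  83.236.254.104/30 (83.236.254.104 - 83.236.254.107) does not contain 83.236.254.108
  83.236.254.32/27 (83.236.254.32 - 83.236.254.63) does not contain 83.236.254.108
  83.236.254.192/26 (83.236.254.192 - 83.236.254.255) does not contain 83.236.254.108
  83.236.255.0/24 (83.236.255.0 - 83.236.255.255) does not contain 83.236.254.108
  83.236.252.0/24 (83.236.252.0 - 83.236.252.255) does not contain 83.236.254.108
  83.204.254.0/24 (83.204.254.0 - 83.204.254.255) does not contain 83.236.254.108
  83.236.238.0/23 (83.236.238.0 - 83.236.239.255) does not contain 83.236.254.108
  83.236.160.0/19 (83.236.160.0 - 83.236.191.255) does not contain 83.236.254.108
  83.237.192.0/18 (83.237.192.0 - 83.237.255.255) does not contain 83.236.254.108
Longest matching prefix is /16 -> interface port3.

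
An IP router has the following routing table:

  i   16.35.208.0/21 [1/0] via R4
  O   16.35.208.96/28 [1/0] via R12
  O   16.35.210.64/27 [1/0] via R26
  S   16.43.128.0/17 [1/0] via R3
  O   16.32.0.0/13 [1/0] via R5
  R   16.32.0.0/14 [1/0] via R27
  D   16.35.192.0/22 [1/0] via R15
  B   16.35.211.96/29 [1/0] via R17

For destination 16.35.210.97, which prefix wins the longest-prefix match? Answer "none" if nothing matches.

16.35.208.0/21

Entries matching 16.35.210.97:
  16.32.0.0/13 (16.32.0.0 - 16.39.255.255)
  16.32.0.0/14 (16.32.0.0 - 16.35.255.255)
  16.35.208.0/21 (16.35.208.0 - 16.35.215.255)
Most specific is 16.35.208.0/21.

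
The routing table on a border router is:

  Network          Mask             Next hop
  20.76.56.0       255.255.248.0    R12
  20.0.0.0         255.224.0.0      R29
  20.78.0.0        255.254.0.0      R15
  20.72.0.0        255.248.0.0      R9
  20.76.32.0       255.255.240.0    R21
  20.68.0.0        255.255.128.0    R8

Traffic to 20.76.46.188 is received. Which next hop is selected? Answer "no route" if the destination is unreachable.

R21

Routes whose prefix contains 20.76.46.188:
  20.72.0.0/13 (20.72.0.0 - 20.79.255.255) -> R9
  20.76.32.0/20 (20.76.32.0 - 20.76.47.255) -> R21
More-specific entries that do NOT match:
  20.76.56.0/21 (20.76.56.0 - 20.76.63.255) does not contain 20.76.46.188
Longest matching prefix is /20 -> next hop R21.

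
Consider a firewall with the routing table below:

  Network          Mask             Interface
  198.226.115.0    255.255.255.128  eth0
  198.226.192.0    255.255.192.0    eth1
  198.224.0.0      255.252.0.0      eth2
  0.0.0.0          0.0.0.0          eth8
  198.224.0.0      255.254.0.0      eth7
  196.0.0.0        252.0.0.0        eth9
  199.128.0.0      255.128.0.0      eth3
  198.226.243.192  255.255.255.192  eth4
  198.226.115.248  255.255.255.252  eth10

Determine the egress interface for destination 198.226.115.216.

eth2

Routes whose prefix contains 198.226.115.216:
  0.0.0.0/0 (default, matches everything) -> eth8
  196.0.0.0/6 (196.0.0.0 - 199.255.255.255) -> eth9
  198.224.0.0/14 (198.224.0.0 - 198.227.255.255) -> eth2
More-specific entries that do NOT match:
  198.226.115.248/30 (198.226.115.248 - 198.226.115.251) does not contain 198.226.115.216
  198.226.243.192/26 (198.226.243.192 - 198.226.243.255) does not contain 198.226.115.216
  198.226.115.0/25 (198.226.115.0 - 198.226.115.127) does not contain 198.226.115.216
  198.226.192.0/18 (198.226.192.0 - 198.226.255.255) does not contain 198.226.115.216
  198.224.0.0/15 (198.224.0.0 - 198.225.255.255) does not contain 198.226.115.216
Longest matching prefix is /14 -> interface eth2.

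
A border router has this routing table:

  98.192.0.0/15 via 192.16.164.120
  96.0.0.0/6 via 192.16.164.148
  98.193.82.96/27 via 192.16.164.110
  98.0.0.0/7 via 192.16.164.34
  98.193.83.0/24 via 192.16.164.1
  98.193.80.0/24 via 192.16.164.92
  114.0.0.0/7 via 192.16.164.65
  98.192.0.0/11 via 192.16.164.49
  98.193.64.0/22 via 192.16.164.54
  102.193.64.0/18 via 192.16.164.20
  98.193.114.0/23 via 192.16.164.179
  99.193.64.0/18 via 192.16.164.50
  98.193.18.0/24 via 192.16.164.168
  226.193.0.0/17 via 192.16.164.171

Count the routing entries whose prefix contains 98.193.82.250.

4

Prefixes containing 98.193.82.250:
  96.0.0.0/6 (96.0.0.0 - 99.255.255.255)
  98.0.0.0/7 (98.0.0.0 - 99.255.255.255)
  98.192.0.0/11 (98.192.0.0 - 98.223.255.255)
  98.192.0.0/15 (98.192.0.0 - 98.193.255.255)
Total matching entries: 4.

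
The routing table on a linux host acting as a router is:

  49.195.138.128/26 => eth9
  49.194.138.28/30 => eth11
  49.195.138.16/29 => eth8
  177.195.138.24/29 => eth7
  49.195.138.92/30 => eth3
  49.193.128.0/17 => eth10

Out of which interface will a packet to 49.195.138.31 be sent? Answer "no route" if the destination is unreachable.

no route

No entry's prefix contains 49.195.138.31; there is no default route.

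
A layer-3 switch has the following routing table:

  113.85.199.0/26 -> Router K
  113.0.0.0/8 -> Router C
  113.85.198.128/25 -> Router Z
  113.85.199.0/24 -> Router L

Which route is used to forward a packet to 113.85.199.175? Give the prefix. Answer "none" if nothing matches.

113.85.199.0/24

Entries matching 113.85.199.175:
  113.0.0.0/8 (113.0.0.0 - 113.255.255.255)
  113.85.199.0/24 (113.85.199.0 - 113.85.199.255)
Most specific is 113.85.199.0/24.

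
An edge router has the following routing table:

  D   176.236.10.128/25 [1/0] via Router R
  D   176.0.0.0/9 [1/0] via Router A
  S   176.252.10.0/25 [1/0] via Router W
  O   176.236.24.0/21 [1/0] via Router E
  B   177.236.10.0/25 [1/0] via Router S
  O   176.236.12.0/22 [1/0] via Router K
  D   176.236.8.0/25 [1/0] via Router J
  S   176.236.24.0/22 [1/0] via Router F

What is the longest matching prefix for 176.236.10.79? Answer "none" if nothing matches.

176.236.10.79 is outside every listed prefix and there is no default route.

none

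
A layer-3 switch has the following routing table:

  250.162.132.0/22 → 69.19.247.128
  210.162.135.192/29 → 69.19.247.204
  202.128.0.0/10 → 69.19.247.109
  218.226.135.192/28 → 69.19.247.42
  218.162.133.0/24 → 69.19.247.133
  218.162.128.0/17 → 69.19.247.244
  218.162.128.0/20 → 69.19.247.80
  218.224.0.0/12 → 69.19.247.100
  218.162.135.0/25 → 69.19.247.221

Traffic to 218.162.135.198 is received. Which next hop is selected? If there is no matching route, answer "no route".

69.19.247.80

Routes whose prefix contains 218.162.135.198:
  218.162.128.0/17 (218.162.128.0 - 218.162.255.255) -> 69.19.247.244
  218.162.128.0/20 (218.162.128.0 - 218.162.143.255) -> 69.19.247.80
More-specific entries that do NOT match:
  210.162.135.192/29 (210.162.135.192 - 210.162.135.199) does not contain 218.162.135.198
  218.226.135.192/28 (218.226.135.192 - 218.226.135.207) does not contain 218.162.135.198
  218.162.135.0/25 (218.162.135.0 - 218.162.135.127) does not contain 218.162.135.198
  218.162.133.0/24 (218.162.133.0 - 218.162.133.255) does not contain 218.162.135.198
  250.162.132.0/22 (250.162.132.0 - 250.162.135.255) does not contain 218.162.135.198
Longest matching prefix is /20 -> next hop 69.19.247.80.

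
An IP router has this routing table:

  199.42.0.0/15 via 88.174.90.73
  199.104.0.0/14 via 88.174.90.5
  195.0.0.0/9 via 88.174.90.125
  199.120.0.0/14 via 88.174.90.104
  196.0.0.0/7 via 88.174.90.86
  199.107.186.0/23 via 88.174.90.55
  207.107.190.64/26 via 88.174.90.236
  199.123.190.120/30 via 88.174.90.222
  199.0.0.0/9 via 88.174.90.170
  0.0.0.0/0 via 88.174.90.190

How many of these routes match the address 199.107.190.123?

3

Prefixes containing 199.107.190.123:
  0.0.0.0/0 (default, matches everything)
  199.0.0.0/9 (199.0.0.0 - 199.127.255.255)
  199.104.0.0/14 (199.104.0.0 - 199.107.255.255)
Total matching entries: 3.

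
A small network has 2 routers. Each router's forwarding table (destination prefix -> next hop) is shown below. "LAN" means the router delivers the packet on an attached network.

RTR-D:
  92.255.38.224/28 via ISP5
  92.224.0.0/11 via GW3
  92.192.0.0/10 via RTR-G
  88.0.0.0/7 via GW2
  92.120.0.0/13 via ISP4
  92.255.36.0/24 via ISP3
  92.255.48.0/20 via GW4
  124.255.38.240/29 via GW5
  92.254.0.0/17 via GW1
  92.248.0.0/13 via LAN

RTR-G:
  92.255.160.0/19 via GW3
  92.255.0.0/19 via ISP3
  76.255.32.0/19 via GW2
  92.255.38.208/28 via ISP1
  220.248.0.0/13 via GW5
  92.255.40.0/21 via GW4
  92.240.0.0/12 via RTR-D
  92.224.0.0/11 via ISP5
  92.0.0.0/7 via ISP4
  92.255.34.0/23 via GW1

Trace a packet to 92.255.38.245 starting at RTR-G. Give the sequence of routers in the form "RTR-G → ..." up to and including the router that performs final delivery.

At RTR-G: longest match for 92.255.38.245 is 92.240.0.0/12 -> RTR-D
At RTR-D: longest match for 92.255.38.245 is 92.248.0.0/13 -> LAN

RTR-G → RTR-D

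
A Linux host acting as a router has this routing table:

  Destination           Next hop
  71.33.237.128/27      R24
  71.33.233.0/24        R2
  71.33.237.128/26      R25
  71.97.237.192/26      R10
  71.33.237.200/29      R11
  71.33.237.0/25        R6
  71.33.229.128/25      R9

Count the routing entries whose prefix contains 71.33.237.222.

0

No listed prefix contains 71.33.237.222.
Total matching entries: 0.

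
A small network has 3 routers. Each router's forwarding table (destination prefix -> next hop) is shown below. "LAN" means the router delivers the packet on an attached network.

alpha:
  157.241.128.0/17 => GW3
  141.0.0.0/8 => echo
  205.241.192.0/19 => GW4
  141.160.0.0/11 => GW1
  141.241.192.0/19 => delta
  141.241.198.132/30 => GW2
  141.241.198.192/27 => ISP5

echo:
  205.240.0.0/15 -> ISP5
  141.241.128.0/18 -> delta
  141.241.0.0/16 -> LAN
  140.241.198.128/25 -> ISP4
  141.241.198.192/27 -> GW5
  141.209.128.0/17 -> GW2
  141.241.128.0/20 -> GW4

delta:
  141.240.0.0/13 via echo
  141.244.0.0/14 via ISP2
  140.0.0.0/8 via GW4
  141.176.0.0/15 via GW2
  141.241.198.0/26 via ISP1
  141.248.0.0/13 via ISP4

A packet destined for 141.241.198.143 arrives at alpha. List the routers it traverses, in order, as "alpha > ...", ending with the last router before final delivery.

alpha > delta > echo

At alpha: longest match for 141.241.198.143 is 141.241.192.0/19 -> delta
At delta: longest match for 141.241.198.143 is 141.240.0.0/13 -> echo
At echo: longest match for 141.241.198.143 is 141.241.0.0/16 -> LAN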